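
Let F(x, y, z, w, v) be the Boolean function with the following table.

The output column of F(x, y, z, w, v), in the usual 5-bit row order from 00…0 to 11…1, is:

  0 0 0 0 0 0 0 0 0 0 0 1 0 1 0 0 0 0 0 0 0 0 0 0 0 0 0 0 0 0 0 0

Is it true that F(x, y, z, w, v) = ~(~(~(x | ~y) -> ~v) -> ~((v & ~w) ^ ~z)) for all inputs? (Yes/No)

Check the formula against F row by row:
  x=0, y=0, z=0, w=0, v=0: formula gives 0, F = 0 ✓
  x=0, y=0, z=0, w=0, v=1: formula gives 0, F = 0 ✓
  x=0, y=0, z=0, w=1, v=0: formula gives 0, F = 0 ✓
  x=0, y=0, z=0, w=1, v=1: formula gives 0, F = 0 ✓
  …and likewise for the remaining 28 rows.
All 32 rows match — the expression computes F exactly.

Yes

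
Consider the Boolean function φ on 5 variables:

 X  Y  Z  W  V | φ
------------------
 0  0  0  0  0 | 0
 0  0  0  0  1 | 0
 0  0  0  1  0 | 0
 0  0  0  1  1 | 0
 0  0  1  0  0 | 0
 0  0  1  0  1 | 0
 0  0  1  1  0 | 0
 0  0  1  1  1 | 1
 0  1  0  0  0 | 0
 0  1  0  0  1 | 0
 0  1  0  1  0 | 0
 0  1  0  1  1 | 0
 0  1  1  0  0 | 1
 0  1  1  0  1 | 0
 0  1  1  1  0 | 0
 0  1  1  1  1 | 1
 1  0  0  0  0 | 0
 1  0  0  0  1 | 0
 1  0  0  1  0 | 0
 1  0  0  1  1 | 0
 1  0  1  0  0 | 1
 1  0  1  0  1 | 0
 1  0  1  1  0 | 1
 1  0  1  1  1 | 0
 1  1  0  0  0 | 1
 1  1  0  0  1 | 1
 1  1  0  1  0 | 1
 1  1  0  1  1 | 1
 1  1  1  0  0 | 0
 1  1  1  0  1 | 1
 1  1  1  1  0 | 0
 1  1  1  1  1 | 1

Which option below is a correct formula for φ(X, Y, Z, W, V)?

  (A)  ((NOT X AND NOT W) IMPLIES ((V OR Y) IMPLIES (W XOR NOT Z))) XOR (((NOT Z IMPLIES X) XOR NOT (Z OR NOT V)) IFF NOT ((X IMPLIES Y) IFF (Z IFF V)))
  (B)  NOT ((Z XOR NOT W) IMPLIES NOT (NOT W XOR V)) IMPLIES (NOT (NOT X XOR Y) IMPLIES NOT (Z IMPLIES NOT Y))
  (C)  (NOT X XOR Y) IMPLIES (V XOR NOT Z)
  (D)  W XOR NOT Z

A

(B) fails at (0,0,0,0,0): the formula yields 1, φ is 0.
(C) fails at (0,0,0,0,0): the formula yields 1, φ is 0.
(D) fails at (0,0,0,0,0): the formula yields 1, φ is 0.
Only (A) survives; checking it on all 32 rows confirms it matches φ.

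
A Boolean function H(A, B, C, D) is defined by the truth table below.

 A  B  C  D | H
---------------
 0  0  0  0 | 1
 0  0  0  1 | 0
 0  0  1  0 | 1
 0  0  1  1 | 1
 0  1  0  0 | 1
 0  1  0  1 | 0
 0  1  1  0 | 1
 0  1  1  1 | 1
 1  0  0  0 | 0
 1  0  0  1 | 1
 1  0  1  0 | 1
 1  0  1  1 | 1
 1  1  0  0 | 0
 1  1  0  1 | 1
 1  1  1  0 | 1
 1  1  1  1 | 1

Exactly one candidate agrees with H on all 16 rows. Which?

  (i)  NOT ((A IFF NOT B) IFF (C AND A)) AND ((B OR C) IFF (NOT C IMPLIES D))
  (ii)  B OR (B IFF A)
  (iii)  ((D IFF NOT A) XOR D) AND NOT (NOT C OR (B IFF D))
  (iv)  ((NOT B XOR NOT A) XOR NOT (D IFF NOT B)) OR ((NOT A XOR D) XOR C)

(i) disagrees with H on (0,0,0,0) (formula → 0, table → 1); rule it out.
(ii) disagrees with H on (0,0,0,1) (formula → 1, table → 0); rule it out.
(iii) disagrees with H on (0,0,0,0) (formula → 0, table → 1); rule it out.
Only (iv) survives; checking it on all 16 rows confirms it matches H.

iv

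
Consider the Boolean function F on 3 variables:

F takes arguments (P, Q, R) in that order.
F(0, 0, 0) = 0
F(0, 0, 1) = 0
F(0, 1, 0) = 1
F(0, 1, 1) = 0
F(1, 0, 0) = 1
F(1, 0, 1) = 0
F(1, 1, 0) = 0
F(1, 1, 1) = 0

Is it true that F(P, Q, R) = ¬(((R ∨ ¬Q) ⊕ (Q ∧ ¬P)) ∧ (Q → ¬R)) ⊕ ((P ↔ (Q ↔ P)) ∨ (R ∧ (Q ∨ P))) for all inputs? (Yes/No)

Check the formula against F row by row:
  P=0, Q=0, R=0: formula gives 0, F = 0 ✓
  P=0, Q=0, R=1: formula gives 0, F = 0 ✓
  P=0, Q=1, R=0: formula gives 1, F = 1 ✓
  P=0, Q=1, R=1: formula gives 0, F = 0 ✓
  P=1, Q=0, R=0: formula gives 0, but F = 1 ✗
Since they disagree at (1,0,0), the expression is not a correct formula for F.

No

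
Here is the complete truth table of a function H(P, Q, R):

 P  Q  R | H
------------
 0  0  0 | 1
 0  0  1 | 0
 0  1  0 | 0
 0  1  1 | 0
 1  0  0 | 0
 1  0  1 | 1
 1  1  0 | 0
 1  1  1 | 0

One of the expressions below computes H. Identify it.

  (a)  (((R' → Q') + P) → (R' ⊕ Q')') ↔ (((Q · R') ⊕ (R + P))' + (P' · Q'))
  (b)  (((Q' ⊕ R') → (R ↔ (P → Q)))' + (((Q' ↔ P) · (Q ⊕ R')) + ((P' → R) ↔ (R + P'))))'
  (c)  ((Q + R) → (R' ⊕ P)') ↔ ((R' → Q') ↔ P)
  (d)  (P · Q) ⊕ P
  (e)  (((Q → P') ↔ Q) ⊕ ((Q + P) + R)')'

a

(b): at (1,0,1) it gives 0, but H = 1 — eliminated.
(c): at (0,0,0) it gives 0, but H = 1 — eliminated.
(d): at (0,0,0) it gives 0, but H = 1 — eliminated.
(e): at (0,0,0) it gives 0, but H = 1 — eliminated.
That leaves (a). Evaluating it on every row reproduces the table of H exactly.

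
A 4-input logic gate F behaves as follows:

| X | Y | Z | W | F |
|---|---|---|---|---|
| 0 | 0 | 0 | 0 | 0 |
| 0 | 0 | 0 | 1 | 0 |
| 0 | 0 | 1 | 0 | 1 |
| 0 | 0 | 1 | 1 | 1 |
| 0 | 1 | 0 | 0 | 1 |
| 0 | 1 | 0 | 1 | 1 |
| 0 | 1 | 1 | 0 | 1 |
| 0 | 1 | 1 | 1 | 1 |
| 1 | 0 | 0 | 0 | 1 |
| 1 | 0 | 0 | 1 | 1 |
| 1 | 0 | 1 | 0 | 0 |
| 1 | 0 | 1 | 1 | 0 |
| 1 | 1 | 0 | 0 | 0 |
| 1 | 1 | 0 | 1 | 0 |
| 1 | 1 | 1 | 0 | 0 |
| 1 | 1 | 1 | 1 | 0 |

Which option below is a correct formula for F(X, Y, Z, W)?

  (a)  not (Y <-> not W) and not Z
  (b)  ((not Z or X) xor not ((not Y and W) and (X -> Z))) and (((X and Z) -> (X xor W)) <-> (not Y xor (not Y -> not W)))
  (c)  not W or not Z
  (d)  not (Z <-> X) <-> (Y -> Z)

d

(a) fails at (0,0,0,0): the formula yields 1, F is 0.
(b) fails at (0,0,0,1): the formula yields 1, F is 0.
(c) fails at (0,0,0,0): the formula yields 1, F is 0.
(d) is the remaining candidate, and it agrees with F on all 16 inputs.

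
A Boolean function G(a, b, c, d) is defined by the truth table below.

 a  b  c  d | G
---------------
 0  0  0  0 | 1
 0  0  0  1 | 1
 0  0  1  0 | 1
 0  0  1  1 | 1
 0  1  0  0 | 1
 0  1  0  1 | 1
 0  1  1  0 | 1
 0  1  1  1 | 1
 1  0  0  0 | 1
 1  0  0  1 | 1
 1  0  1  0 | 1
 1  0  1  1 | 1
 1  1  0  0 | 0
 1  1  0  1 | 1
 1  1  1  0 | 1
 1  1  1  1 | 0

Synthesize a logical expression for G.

G(a, b, c, d) = not ((((a and b) and not c) and not d) or (((a and b) and c) and d))

G is 0 on only 2 rows — (1,1,0,0), (1,1,1,1). Writing each as a minterm (a·b·¬c·¬d, a·b·c·d) and OR-ing them characterizes exactly where G=0, so G is the negation of that disjunction.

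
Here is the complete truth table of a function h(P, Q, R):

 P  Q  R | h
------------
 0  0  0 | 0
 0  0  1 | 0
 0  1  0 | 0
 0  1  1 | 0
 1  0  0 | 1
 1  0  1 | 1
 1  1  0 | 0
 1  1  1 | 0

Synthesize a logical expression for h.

Collect the rows where h=1 — (1,0,0), (1,0,1) — and write one minterm per row: P·¬Q·¬R, P·¬Q·R. Their union (logical OR) reproduces the table exactly.

h(P, Q, R) = ((P ∧ ¬Q) ∧ ¬R) ∨ ((P ∧ ¬Q) ∧ R)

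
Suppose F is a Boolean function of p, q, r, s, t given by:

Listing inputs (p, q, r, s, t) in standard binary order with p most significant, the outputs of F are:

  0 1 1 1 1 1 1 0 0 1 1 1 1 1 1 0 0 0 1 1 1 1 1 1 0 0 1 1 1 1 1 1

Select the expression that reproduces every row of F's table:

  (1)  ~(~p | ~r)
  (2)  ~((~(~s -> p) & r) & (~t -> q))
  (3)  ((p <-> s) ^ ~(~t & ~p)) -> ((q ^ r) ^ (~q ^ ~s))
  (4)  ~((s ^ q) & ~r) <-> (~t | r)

(1): at (0,0,0,0,1) it gives 0, but F = 1 — eliminated.
(2): at (0,0,0,0,0) it gives 1, but F = 0 — eliminated.
(4): at (0,0,0,0,0) it gives 1, but F = 0 — eliminated.
(3) is the remaining candidate, and it agrees with F on all 32 inputs.

3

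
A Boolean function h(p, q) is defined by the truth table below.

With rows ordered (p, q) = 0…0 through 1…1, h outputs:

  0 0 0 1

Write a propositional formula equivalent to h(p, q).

The output is 1 only when every input is 1 — the AND of all inputs.

h(p, q) = p ∧ q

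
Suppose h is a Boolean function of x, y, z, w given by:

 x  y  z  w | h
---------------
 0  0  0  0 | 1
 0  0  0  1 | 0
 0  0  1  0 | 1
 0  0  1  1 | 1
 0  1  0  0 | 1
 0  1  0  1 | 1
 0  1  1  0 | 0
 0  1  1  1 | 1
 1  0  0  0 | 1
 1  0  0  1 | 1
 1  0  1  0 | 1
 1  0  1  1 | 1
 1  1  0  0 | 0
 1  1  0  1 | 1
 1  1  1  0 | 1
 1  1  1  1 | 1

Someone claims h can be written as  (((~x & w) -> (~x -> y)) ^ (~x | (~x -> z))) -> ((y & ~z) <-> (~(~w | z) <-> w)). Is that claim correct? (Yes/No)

No

Test each input against both h and the formula:
  x=0, y=0, z=0, w=0: formula gives 1, h = 1 ✓
  x=0, y=0, z=0, w=1: formula gives 0, h = 0 ✓
  x=0, y=0, z=1, w=0: formula gives 1, h = 1 ✓
  x=0, y=0, z=1, w=1: formula gives 1, h = 1 ✓
  …
  x=0, y=1, z=1, w=0: formula gives 1, but h = 0 ✗
A single disagreement suffices: at (0,1,1,0) they differ, so the formula does not compute h.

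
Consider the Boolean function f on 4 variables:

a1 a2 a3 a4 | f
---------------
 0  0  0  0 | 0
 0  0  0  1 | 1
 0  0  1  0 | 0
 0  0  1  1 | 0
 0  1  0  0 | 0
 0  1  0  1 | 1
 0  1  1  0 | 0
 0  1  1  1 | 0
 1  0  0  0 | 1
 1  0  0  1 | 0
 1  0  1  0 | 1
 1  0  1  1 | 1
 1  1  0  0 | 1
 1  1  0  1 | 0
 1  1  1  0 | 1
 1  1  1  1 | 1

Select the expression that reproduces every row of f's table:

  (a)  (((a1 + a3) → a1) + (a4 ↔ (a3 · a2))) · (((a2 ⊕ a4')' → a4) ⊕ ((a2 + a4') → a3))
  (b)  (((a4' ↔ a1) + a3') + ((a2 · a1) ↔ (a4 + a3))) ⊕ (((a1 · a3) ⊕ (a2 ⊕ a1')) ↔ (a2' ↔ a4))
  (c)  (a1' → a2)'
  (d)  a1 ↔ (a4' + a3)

(a): at (0,0,0,0) it gives 1, but f = 0 — eliminated.
(b): at (0,0,0,0) it gives 1, but f = 0 — eliminated.
(c): at (0,0,0,0) it gives 1, but f = 0 — eliminated.
(d) is the remaining candidate, and it agrees with f on all 16 inputs.

d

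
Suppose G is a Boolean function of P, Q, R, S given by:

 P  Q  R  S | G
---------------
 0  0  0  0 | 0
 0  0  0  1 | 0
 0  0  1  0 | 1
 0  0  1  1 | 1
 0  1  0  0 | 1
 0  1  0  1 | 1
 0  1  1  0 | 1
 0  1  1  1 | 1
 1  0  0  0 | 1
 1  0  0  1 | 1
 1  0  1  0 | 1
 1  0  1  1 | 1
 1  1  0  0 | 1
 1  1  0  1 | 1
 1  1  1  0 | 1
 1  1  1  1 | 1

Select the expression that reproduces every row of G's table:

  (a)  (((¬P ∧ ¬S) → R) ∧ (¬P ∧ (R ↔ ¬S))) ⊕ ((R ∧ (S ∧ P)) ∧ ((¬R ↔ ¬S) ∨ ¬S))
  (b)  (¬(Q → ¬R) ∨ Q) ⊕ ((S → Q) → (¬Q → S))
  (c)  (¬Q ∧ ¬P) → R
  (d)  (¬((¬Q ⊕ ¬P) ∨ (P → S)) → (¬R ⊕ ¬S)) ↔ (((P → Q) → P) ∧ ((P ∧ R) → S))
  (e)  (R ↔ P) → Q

c

(a) fails at (0,0,0,1): the formula yields 1, G is 0.
(b) fails at (0,0,0,1): the formula yields 1, G is 0.
(d) fails at (0,0,1,0): the formula yields 0, G is 1.
(e) fails at (1,0,1,0): the formula yields 0, G is 1.
(c) is the remaining candidate, and it agrees with G on all 16 inputs.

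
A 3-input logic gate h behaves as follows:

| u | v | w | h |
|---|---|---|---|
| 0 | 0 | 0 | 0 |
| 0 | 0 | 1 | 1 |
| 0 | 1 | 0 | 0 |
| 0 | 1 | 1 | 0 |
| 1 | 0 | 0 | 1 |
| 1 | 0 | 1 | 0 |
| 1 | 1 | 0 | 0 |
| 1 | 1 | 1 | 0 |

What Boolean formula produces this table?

Collect the rows where h=1 — (0,0,1), (1,0,0) — and write one minterm per row: ¬u·¬v·w, u·¬v·¬w. Their union (logical OR) reproduces the table exactly.

h(u, v, w) = ((u' · v') · w) + ((u · v') · w')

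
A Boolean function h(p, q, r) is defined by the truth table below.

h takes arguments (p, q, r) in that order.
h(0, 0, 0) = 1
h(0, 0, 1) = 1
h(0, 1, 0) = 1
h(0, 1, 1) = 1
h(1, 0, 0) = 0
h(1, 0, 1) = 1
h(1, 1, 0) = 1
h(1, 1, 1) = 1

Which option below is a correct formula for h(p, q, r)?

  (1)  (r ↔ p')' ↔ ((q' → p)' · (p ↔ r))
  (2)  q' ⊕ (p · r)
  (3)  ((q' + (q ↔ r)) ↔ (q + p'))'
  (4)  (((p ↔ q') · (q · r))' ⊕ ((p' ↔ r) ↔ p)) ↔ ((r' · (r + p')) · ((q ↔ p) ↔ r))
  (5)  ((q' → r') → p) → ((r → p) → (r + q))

5

(1): at (0,1,0) it gives 0, but h = 1 — eliminated.
(2): at (0,1,0) it gives 0, but h = 1 — eliminated.
(3): at (0,0,0) it gives 0, but h = 1 — eliminated.
(4): at (0,0,1) it gives 0, but h = 1 — eliminated.
(5) is the remaining candidate, and it agrees with h on all 8 inputs.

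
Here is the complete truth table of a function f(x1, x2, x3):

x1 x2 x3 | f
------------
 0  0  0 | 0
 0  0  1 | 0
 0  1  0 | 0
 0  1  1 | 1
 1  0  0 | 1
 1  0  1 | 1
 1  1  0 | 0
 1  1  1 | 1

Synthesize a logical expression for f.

f=1 on 4 inputs: (0,1,1), (1,0,0), (1,0,1), (1,1,1). Reading each as a conjunction of literals (¬x1·x2·x3, x1·¬x2·¬x3, x1·¬x2·x3, x1·x2·x3) and taking the OR gives the canonical DNF.

f(x1, x2, x3) = ((((NOT x1 AND x2) AND x3) OR ((x1 AND NOT x2) AND NOT x3)) OR ((x1 AND NOT x2) AND x3)) OR ((x1 AND x2) AND x3)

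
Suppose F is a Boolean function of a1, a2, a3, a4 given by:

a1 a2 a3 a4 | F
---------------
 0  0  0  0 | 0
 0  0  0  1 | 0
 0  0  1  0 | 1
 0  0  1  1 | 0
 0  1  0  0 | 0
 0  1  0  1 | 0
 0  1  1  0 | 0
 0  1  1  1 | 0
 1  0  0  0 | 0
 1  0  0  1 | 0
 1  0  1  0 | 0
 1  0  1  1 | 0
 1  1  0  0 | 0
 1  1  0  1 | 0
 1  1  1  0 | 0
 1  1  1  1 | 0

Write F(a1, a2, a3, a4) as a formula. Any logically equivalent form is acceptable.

Only row (0,0,1,0) gives 1. That row's minterm ¬a1·¬a2·a3·¬a4 is F directly.

F(a1, a2, a3, a4) = ((a1' · a2') · a3) · a4'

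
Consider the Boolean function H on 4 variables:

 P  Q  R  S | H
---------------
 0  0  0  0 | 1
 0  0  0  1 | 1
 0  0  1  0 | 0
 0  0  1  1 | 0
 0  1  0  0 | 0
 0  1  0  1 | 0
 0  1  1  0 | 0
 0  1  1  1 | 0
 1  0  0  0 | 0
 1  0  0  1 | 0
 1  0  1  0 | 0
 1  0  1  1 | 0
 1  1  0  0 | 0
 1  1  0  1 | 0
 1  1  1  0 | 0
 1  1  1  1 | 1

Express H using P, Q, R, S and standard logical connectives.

H=1 on 3 inputs: (0,0,0,0), (0,0,0,1), (1,1,1,1). Reading each as a conjunction of literals (¬P·¬Q·¬R·¬S, ¬P·¬Q·¬R·S, P·Q·R·S) and taking the OR gives the canonical DNF.

H(P, Q, R, S) = ((((~P & ~Q) & ~R) & ~S) | (((~P & ~Q) & ~R) & S)) | (((P & Q) & R) & S)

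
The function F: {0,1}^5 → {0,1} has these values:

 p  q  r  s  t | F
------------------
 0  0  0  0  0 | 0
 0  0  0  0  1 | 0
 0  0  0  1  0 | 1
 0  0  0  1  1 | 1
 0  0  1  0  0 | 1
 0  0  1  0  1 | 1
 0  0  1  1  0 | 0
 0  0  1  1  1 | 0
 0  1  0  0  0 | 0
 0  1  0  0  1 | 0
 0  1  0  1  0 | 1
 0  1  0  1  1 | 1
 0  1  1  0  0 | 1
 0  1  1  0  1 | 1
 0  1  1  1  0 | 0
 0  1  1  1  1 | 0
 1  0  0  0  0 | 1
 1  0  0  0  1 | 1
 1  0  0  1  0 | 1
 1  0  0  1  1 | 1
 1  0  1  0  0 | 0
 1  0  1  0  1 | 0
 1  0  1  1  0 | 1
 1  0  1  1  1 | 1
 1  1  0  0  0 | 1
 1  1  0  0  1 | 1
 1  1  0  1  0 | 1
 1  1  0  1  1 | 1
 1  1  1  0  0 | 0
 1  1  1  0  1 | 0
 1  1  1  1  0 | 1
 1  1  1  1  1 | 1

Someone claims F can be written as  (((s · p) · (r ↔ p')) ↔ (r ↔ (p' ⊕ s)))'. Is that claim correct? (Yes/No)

Evaluate (((s · p) · (r ↔ p')) ↔ (r ↔ (p' ⊕ s)))' on each row and compare to F:
  p=0, q=0, r=0, s=0, t=0: formula gives 0, F = 0 ✓
  p=0, q=0, r=0, s=0, t=1: formula gives 0, F = 0 ✓
  p=0, q=0, r=0, s=1, t=0: formula gives 1, F = 1 ✓
  p=0, q=0, r=0, s=1, t=1: formula gives 1, F = 1 ✓
  … (the remaining 28 rows also agree.)
All 32 rows match — the expression computes F exactly.

Yes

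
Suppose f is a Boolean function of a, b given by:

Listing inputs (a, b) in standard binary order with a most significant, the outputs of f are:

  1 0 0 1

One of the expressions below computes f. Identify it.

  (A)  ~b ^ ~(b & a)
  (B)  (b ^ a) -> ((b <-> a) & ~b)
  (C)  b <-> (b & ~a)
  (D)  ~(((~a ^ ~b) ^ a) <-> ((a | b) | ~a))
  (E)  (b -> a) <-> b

B

(A) disagrees with f on (0,0) (formula → 0, table → 1); rule it out.
(C) disagrees with f on (0,1) (formula → 1, table → 0); rule it out.
(D) disagrees with f on (1,0) (formula → 1, table → 0); rule it out.
(E) disagrees with f on (0,0) (formula → 0, table → 1); rule it out.
Only (B) survives; checking it on all 4 rows confirms it matches f.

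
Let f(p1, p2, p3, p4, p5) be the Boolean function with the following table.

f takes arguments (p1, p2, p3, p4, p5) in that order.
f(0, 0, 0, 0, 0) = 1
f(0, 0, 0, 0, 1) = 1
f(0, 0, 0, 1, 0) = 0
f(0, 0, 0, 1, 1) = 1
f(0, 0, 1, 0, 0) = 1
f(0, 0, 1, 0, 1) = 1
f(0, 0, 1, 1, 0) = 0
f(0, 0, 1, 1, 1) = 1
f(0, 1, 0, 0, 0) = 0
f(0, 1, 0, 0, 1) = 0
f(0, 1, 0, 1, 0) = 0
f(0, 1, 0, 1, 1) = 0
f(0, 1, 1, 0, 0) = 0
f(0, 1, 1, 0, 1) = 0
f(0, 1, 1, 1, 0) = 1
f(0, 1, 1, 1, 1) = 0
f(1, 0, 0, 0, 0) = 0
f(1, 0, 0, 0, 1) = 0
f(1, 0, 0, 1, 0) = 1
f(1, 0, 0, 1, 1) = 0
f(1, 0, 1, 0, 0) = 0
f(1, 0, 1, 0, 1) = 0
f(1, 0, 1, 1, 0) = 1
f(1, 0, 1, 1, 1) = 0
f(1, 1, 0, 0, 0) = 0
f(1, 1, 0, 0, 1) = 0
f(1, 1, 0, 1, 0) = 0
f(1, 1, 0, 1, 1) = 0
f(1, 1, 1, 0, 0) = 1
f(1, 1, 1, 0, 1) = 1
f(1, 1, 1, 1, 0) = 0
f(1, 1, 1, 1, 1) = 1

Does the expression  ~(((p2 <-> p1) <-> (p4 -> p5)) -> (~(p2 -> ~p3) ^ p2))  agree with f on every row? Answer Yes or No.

Yes

Check the formula against f row by row:
  p1=0, p2=0, p3=0, p4=0, p5=0: formula gives 1, f = 1 ✓
  p1=0, p2=0, p3=0, p4=0, p5=1: formula gives 1, f = 1 ✓
  p1=0, p2=0, p3=0, p4=1, p5=0: formula gives 0, f = 0 ✓
  p1=0, p2=0, p3=0, p4=1, p5=1: formula gives 1, f = 1 ✓
  … (the remaining 28 rows also agree.)
Every row agrees, so the formula is equivalent.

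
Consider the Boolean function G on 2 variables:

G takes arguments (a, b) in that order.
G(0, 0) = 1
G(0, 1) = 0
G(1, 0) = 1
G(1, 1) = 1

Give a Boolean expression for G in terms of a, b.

Only row (0,1) gives 0. So G is 1 everywhere except there — the complement of the minterm ¬a·b.

G(a, b) = ¬(¬a ∧ b)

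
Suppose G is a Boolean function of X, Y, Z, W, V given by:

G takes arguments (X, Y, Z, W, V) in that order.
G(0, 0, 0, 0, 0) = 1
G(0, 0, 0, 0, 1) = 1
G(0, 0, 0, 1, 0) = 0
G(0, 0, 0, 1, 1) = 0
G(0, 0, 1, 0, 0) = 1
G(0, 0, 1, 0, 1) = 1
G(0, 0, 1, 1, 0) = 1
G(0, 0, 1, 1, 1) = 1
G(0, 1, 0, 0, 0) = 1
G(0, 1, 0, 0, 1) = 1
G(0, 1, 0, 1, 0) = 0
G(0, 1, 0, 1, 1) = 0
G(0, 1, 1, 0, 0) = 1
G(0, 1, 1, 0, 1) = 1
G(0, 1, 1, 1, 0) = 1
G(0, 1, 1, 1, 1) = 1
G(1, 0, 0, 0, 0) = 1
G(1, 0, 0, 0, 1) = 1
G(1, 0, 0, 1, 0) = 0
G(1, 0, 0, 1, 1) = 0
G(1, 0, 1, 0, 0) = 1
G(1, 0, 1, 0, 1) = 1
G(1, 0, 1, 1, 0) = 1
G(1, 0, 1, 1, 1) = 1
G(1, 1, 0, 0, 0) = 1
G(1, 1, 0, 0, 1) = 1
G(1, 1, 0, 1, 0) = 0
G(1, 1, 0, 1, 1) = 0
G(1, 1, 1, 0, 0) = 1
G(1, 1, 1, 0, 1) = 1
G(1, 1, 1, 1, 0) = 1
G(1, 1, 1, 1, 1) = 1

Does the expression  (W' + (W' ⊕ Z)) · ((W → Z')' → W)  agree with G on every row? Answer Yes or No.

Check the formula against G row by row:
  X=0, Y=0, Z=0, W=0, V=0: formula gives 1, G = 1 ✓
  X=0, Y=0, Z=0, W=0, V=1: formula gives 1, G = 1 ✓
  X=0, Y=0, Z=0, W=1, V=0: formula gives 0, G = 0 ✓
  X=0, Y=0, Z=0, W=1, V=1: formula gives 0, G = 0 ✓
  …and likewise for the remaining 28 rows.
No disagreement on any input; they are logically equivalent.

Yes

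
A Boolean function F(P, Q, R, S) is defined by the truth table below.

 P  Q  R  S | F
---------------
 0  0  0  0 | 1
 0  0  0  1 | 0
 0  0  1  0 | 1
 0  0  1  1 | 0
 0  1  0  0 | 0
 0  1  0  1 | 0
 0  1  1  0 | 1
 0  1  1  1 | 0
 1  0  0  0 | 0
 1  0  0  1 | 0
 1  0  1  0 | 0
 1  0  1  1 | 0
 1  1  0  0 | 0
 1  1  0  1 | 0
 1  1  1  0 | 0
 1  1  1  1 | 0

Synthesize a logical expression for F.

Collect the rows where F=1 — (0,0,0,0), (0,0,1,0), (0,1,1,0) — and write one minterm per row: ¬P·¬Q·¬R·¬S, ¬P·¬Q·R·¬S, ¬P·Q·R·¬S. Their union (logical OR) reproduces the table exactly.

F(P, Q, R, S) = ((((P' · Q') · R') · S') + (((P' · Q') · R) · S')) + (((P' · Q) · R) · S')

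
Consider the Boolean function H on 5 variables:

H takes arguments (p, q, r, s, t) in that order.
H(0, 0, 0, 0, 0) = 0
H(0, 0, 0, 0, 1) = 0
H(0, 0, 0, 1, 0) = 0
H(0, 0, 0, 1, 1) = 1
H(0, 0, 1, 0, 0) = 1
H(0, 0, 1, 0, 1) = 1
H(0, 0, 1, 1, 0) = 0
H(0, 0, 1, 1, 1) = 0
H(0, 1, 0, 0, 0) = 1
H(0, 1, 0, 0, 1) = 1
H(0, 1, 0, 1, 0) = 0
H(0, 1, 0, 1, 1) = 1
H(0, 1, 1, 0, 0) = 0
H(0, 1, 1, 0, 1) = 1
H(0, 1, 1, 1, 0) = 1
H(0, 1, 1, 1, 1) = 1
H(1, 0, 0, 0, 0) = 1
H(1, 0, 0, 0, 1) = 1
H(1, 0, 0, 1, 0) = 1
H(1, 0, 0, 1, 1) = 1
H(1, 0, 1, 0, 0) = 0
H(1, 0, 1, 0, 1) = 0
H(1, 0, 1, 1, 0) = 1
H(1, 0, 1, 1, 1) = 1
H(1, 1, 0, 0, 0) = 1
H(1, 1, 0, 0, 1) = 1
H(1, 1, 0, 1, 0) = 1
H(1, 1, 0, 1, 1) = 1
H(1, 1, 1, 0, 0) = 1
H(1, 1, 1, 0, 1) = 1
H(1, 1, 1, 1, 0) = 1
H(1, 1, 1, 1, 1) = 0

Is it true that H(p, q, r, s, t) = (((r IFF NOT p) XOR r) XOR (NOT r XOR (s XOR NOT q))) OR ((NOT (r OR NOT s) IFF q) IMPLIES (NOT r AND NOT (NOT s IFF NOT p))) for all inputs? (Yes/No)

Check the formula against H row by row:
  p=0, q=0, r=0, s=0, t=0: formula gives 0, H = 0 ✓
  p=0, q=0, r=0, s=0, t=1: formula gives 0, H = 0 ✓
  p=0, q=0, r=0, s=1, t=0: formula gives 1, but H = 0 ✗
Since they disagree at (0,0,0,1,0), the expression is not a correct formula for H.

No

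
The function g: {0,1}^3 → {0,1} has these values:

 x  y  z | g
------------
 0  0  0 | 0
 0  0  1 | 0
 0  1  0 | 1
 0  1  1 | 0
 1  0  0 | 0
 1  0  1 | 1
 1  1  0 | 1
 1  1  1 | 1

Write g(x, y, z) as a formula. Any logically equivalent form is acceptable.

g(x, y, z) = ((((x' · y) · z') + ((x · y') · z)) + ((x · y) · z')) + ((x · y) · z)

Collect the rows where g=1 — (0,1,0), (1,0,1), (1,1,0), (1,1,1) — and write one minterm per row: ¬x·y·¬z, x·¬y·z, x·y·¬z, x·y·z. Their union (logical OR) reproduces the table exactly.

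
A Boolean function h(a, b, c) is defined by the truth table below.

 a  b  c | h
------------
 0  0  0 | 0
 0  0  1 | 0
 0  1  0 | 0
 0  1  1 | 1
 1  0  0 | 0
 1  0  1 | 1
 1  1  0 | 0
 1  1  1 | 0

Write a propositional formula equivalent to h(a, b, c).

The 1-rows are (0,1,1), (1,0,1). Each contributes one minterm — ¬a·b·c; a·¬b·c — and their disjunction is a sum-of-products form of h.

h(a, b, c) = ((~a & b) & c) | ((a & ~b) & c)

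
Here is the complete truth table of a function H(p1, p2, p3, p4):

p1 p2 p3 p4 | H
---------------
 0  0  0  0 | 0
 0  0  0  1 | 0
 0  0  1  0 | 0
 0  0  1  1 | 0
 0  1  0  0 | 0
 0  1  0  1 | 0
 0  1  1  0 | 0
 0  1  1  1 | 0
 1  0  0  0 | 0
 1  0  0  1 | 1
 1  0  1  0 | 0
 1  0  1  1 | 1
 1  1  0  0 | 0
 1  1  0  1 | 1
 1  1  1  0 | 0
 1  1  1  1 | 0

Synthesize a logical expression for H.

H(p1, p2, p3, p4) = ((((p1 AND NOT p2) AND NOT p3) AND p4) OR (((p1 AND NOT p2) AND p3) AND p4)) OR (((p1 AND p2) AND NOT p3) AND p4)

The 1-rows are (1,0,0,1), (1,0,1,1), (1,1,0,1). Each contributes one minterm — p1·¬p2·¬p3·p4; p1·¬p2·p3·p4; p1·p2·¬p3·p4 — and their disjunction is a sum-of-products form of H.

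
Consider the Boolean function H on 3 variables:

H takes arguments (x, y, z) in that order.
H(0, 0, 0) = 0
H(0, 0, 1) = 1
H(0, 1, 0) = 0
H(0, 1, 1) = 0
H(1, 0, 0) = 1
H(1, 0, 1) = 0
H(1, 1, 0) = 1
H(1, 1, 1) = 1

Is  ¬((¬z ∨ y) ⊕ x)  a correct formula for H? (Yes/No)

Evaluate ¬((¬z ∨ y) ⊕ x) on each row and compare to H:
  x=0, y=0, z=0: formula gives 0, H = 0 ✓
  x=0, y=0, z=1: formula gives 1, H = 1 ✓
  x=0, y=1, z=0: formula gives 0, H = 0 ✓
  x=0, y=1, z=1: formula gives 0, H = 0 ✓
  x=1, y=0, z=0: formula gives 1, H = 1 ✓
  …and likewise for the remaining 3 rows.
No disagreement on any input; they are logically equivalent.

Yes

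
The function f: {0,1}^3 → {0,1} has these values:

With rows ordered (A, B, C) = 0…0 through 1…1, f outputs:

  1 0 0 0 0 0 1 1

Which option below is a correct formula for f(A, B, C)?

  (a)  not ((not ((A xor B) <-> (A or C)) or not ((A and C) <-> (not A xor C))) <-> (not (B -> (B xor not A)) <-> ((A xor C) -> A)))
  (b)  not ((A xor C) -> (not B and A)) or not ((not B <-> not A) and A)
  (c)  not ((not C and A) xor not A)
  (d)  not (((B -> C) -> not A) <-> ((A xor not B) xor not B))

a

(b): at (0,0,1) it gives 1, but f = 0 — eliminated.
(c): at (0,0,0) it gives 0, but f = 1 — eliminated.
(d): at (0,0,1) it gives 1, but f = 0 — eliminated.
That leaves (a). Evaluating it on every row reproduces the table of f exactly.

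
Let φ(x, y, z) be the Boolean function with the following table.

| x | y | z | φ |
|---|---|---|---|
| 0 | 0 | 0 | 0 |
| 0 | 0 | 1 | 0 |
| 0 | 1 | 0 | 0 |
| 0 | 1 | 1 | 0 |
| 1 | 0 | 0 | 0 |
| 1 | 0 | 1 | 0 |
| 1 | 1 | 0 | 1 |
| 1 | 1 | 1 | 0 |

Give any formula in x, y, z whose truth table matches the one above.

φ(x, y, z) = (x AND y) AND NOT z

φ is 1 on exactly one input, (1,1,0), whose minterm is x·y·¬z. So φ is just that conjunction.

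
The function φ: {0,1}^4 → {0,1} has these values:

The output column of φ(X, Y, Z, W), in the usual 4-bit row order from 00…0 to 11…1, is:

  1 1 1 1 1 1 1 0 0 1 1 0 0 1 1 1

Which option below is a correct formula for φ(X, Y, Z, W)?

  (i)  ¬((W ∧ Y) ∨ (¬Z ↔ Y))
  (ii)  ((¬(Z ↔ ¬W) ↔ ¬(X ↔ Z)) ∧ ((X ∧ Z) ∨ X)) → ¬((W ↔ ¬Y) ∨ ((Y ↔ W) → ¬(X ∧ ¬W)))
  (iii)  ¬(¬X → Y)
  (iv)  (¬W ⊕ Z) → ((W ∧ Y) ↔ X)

iv

(i) disagrees with φ on (0,0,1,0) (formula → 0, table → 1); rule it out.
(ii) disagrees with φ on (0,1,1,1) (formula → 1, table → 0); rule it out.
(iii) disagrees with φ on (0,1,0,0) (formula → 0, table → 1); rule it out.
Only (iv) survives; checking it on all 16 rows confirms it matches φ.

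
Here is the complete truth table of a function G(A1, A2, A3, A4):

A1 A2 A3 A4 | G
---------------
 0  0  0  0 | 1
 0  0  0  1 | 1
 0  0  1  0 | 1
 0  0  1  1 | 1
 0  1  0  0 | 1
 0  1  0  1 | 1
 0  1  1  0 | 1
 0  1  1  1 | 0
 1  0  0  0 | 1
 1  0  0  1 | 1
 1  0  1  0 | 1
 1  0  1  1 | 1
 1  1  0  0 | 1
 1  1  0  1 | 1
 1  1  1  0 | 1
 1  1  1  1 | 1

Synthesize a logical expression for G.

G is 0 on exactly one input, (0,1,1,1), whose minterm is ¬A1·A2·A3·A4. So G is the negation of that single conjunction.

G(A1, A2, A3, A4) = ~(((~A1 & A2) & A3) & A4)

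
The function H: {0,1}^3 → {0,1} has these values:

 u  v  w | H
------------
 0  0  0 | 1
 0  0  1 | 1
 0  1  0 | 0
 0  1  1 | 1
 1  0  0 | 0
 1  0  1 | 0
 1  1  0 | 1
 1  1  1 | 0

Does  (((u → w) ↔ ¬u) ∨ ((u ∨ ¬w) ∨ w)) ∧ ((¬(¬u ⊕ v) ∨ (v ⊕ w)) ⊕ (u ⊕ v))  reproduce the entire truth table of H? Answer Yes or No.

Check the formula against H row by row:
  u=0, v=0, w=0: formula gives 0, but H = 1 ✗
Row (0,0,0) is a counterexample, so the formula is not equivalent to H.

No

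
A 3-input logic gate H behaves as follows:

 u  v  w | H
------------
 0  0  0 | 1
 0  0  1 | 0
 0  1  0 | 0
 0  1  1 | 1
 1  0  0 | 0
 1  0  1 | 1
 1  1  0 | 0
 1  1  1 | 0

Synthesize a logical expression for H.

H(u, v, w) = (((NOT u AND NOT v) AND NOT w) OR ((NOT u AND v) AND w)) OR ((u AND NOT v) AND w)

The 1-rows are (0,0,0), (0,1,1), (1,0,1). Each contributes one minterm — ¬u·¬v·¬w; ¬u·v·w; u·¬v·w — and their disjunction is a sum-of-products form of H.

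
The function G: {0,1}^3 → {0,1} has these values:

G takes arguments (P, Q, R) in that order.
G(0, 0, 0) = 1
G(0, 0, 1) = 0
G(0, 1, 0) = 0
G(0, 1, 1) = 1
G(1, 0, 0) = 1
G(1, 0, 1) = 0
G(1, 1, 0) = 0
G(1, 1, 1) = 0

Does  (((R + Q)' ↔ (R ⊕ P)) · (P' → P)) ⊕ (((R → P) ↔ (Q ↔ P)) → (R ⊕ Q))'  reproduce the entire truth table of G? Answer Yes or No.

No

Evaluate (((R + Q)' ↔ (R ⊕ P)) · (P' → P)) ⊕ (((R → P) ↔ (Q ↔ P)) → (R ⊕ Q))' on each row and compare to G:
  P=0, Q=0, R=0: formula gives 1, G = 1 ✓
  P=0, Q=0, R=1: formula gives 0, G = 0 ✓
  P=0, Q=1, R=0: formula gives 0, G = 0 ✓
  P=0, Q=1, R=1: formula gives 1, G = 1 ✓
  P=1, Q=0, R=0: formula gives 1, G = 1 ✓
  P=1, Q=0, R=1: formula gives 1, but G = 0 ✗
Since they disagree at (1,0,1), the expression is not a correct formula for G.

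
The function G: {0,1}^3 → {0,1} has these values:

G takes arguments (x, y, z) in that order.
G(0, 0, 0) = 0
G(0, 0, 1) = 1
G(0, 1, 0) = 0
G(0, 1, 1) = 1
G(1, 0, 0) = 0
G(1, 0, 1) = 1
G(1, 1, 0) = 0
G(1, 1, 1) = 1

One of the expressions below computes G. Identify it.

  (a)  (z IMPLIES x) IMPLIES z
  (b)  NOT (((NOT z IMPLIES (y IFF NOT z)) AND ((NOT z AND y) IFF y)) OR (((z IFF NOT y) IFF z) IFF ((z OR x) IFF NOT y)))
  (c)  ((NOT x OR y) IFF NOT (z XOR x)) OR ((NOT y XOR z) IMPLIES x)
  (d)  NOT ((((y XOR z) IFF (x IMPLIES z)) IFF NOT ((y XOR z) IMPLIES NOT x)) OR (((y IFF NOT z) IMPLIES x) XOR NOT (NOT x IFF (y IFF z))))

(b): at (0,0,0) it gives 1, but G = 0 — eliminated.
(c): at (0,0,0) it gives 1, but G = 0 — eliminated.
(d): at (0,0,1) it gives 0, but G = 1 — eliminated.
Only (a) survives; checking it on all 8 rows confirms it matches G.

a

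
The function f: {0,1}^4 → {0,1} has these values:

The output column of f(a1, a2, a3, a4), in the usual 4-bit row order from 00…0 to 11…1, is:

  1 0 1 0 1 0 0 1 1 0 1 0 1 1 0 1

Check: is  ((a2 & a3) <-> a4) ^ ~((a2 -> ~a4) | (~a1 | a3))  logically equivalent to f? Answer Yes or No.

Yes

Evaluate ((a2 & a3) <-> a4) ^ ~((a2 -> ~a4) | (~a1 | a3)) on each row and compare to f:
  a1=0, a2=0, a3=0, a4=0: formula gives 1, f = 1 ✓
  a1=0, a2=0, a3=0, a4=1: formula gives 0, f = 0 ✓
  a1=0, a2=0, a3=1, a4=0: formula gives 1, f = 1 ✓
  a1=0, a2=0, a3=1, a4=1: formula gives 0, f = 0 ✓
  …and likewise for the remaining 12 rows.
All 16 rows match — the expression computes f exactly.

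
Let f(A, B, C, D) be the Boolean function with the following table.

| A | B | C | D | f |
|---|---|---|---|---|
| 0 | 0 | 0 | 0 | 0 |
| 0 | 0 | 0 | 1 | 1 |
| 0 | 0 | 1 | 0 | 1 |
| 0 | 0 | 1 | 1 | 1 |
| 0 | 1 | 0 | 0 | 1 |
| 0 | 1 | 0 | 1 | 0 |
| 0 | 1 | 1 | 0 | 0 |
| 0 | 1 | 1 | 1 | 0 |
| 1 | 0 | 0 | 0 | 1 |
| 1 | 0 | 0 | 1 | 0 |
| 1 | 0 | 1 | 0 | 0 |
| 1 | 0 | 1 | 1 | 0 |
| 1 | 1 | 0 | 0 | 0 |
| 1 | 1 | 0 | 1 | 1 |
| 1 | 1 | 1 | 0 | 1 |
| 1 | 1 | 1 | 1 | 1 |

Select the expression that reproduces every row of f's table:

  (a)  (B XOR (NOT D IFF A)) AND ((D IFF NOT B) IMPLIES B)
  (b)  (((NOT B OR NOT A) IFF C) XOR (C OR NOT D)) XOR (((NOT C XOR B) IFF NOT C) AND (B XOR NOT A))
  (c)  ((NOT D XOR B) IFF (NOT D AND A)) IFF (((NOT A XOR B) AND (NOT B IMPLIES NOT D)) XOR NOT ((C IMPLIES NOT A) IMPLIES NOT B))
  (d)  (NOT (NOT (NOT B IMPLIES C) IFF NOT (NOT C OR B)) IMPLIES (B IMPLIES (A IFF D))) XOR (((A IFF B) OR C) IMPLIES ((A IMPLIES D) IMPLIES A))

b

(a) disagrees with f on (0,0,0,1) (formula → 0, table → 1); rule it out.
(c) disagrees with f on (0,0,0,1) (formula → 0, table → 1); rule it out.
(d) disagrees with f on (0,0,0,0) (formula → 1, table → 0); rule it out.
Only (b) survives; checking it on all 16 rows confirms it matches f.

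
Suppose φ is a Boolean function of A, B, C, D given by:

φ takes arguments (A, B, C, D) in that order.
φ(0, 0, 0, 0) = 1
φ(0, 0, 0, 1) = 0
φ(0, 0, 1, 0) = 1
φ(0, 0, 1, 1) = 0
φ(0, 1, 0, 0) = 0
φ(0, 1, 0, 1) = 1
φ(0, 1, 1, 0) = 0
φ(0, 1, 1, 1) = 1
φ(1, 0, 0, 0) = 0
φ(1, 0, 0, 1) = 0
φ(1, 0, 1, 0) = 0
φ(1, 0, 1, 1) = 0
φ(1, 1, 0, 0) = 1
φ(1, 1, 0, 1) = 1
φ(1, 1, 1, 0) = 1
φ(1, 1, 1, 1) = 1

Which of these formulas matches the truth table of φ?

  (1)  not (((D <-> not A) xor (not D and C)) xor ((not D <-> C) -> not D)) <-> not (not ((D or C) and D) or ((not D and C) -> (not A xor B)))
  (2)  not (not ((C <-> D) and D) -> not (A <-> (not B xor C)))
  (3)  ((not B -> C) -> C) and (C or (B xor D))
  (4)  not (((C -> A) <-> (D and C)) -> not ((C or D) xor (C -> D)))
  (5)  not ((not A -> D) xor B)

(1) disagrees with φ on (0,0,0,1) (formula → 1, table → 0); rule it out.
(2) disagrees with φ on (0,0,0,0) (formula → 0, table → 1); rule it out.
(3) disagrees with φ on (0,0,0,0) (formula → 0, table → 1); rule it out.
(4) disagrees with φ on (0,0,0,0) (formula → 0, table → 1); rule it out.
(5) is the remaining candidate, and it agrees with φ on all 16 inputs.

5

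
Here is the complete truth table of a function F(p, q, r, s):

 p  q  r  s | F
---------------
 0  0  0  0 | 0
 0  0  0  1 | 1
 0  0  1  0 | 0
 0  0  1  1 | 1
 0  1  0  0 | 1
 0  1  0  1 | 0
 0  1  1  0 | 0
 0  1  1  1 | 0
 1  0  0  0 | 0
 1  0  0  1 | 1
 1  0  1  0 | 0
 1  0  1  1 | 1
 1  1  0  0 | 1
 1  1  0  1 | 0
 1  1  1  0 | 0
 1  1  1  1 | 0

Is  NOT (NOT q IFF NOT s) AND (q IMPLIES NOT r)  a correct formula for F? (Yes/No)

Yes

Test each input against both F and the formula:
  p=0, q=0, r=0, s=0: formula gives 0, F = 0 ✓
  p=0, q=0, r=0, s=1: formula gives 1, F = 1 ✓
  p=0, q=0, r=1, s=0: formula gives 0, F = 0 ✓
  p=0, q=0, r=1, s=1: formula gives 1, F = 1 ✓
  … (the remaining 12 rows also agree.)
No disagreement on any input; they are logically equivalent.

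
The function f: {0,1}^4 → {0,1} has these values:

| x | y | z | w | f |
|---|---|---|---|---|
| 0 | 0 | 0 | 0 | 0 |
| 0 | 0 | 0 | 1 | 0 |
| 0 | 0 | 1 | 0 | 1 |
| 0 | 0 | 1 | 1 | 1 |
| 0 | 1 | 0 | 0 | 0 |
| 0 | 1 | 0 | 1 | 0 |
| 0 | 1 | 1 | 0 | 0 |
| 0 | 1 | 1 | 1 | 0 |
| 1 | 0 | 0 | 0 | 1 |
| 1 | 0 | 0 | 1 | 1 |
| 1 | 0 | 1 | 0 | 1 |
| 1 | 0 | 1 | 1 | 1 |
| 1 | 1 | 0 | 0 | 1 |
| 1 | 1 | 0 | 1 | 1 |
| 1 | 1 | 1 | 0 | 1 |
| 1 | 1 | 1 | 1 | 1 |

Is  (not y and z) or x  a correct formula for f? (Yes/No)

Evaluate (not y and z) or x on each row and compare to f:
  x=0, y=0, z=0, w=0: formula gives 0, f = 0 ✓
  x=0, y=0, z=0, w=1: formula gives 0, f = 0 ✓
  x=0, y=0, z=1, w=0: formula gives 1, f = 1 ✓
  x=0, y=0, z=1, w=1: formula gives 1, f = 1 ✓
  …and likewise for the remaining 12 rows.
Every row agrees, so the formula is equivalent.

Yes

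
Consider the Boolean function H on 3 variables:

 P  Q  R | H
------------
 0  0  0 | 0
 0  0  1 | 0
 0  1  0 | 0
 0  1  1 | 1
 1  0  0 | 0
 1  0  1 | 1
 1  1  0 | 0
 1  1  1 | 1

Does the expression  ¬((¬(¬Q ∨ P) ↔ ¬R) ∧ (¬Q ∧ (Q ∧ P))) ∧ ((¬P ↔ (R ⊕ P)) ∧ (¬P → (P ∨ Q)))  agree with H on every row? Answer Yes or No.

Yes

Evaluate ¬((¬(¬Q ∨ P) ↔ ¬R) ∧ (¬Q ∧ (Q ∧ P))) ∧ ((¬P ↔ (R ⊕ P)) ∧ (¬P → (P ∨ Q))) on each row and compare to H:
  P=0, Q=0, R=0: formula gives 0, H = 0 ✓
  P=0, Q=0, R=1: formula gives 0, H = 0 ✓
  P=0, Q=1, R=0: formula gives 0, H = 0 ✓
  P=0, Q=1, R=1: formula gives 1, H = 1 ✓
  P=1, Q=0, R=0: formula gives 0, H = 0 ✓
  … (the remaining 3 rows also agree.)
Every row agrees, so the formula is equivalent.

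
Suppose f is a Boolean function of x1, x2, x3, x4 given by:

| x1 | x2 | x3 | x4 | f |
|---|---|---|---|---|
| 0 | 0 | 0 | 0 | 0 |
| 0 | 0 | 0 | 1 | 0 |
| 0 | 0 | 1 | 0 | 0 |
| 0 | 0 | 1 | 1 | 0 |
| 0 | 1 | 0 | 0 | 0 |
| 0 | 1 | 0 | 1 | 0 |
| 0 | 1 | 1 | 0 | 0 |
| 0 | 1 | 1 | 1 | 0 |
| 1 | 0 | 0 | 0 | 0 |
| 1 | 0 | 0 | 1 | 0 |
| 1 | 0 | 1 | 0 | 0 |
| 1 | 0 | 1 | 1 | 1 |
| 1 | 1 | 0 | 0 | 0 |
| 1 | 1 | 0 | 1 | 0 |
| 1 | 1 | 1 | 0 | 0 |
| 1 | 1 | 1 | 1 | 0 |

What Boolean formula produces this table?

f(x1, x2, x3, x4) = ((x1 & ~x2) & x3) & x4

Only row (1,0,1,1) gives 1. That row's minterm x1·¬x2·x3·x4 is f directly.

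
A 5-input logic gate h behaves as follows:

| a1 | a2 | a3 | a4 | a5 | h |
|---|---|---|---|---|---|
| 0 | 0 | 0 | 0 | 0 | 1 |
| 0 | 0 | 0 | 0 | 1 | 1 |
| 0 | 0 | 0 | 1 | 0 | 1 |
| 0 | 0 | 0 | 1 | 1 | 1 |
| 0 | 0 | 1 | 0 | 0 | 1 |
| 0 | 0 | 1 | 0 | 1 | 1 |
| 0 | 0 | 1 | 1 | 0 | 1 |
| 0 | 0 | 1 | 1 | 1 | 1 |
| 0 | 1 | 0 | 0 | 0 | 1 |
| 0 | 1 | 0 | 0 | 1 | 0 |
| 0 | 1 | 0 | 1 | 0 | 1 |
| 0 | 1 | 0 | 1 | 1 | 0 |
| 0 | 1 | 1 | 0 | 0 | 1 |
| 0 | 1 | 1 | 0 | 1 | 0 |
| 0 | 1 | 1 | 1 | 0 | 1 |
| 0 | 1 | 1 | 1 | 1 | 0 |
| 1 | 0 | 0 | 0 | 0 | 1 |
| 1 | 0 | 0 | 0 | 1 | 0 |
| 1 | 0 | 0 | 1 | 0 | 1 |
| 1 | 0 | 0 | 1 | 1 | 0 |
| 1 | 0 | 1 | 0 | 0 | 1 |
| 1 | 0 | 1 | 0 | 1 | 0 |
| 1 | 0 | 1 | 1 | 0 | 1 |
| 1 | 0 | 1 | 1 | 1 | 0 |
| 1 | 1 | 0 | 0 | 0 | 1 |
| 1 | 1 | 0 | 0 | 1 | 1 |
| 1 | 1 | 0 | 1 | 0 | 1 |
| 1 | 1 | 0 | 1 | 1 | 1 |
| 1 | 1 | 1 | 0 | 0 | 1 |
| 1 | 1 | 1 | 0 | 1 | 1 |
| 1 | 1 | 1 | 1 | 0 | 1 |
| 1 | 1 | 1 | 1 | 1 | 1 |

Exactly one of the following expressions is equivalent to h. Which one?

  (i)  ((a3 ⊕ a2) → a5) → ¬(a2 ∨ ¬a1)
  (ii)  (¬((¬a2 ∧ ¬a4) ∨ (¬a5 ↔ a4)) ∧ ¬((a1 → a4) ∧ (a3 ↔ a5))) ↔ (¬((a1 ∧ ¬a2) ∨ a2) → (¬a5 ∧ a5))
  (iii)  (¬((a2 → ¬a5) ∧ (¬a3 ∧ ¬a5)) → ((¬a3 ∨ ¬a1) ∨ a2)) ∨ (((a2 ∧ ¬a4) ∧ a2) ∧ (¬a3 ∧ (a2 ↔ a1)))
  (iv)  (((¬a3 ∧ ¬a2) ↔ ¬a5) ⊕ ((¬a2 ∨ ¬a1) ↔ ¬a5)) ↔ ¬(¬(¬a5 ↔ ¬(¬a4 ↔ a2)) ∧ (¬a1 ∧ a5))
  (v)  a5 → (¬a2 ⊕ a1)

v

(i) disagrees with h on (0,0,0,0,0) (formula → 0, table → 1); rule it out.
(ii) disagrees with h on (0,0,0,1,1) (formula → 0, table → 1); rule it out.
(iii) disagrees with h on (0,1,0,0,1) (formula → 1, table → 0); rule it out.
(iv) disagrees with h on (0,0,0,0,0) (formula → 0, table → 1); rule it out.
That leaves (v). Evaluating it on every row reproduces the table of h exactly.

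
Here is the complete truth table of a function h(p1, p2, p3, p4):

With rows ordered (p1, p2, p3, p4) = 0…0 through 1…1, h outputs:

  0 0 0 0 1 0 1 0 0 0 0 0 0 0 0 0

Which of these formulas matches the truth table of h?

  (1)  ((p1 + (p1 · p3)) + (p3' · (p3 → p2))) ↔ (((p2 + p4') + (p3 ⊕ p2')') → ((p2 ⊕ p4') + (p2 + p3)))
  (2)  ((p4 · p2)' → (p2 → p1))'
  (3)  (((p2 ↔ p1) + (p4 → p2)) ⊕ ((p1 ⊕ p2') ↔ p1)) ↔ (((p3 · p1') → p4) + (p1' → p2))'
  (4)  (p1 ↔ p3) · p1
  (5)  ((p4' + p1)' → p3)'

2

(1) disagrees with h on (0,0,0,0) (formula → 1, table → 0); rule it out.
(3) disagrees with h on (0,0,1,0) (formula → 1, table → 0); rule it out.
(4) disagrees with h on (0,1,0,0) (formula → 0, table → 1); rule it out.
(5) disagrees with h on (0,0,0,1) (formula → 1, table → 0); rule it out.
(2) is the remaining candidate, and it agrees with h on all 16 inputs.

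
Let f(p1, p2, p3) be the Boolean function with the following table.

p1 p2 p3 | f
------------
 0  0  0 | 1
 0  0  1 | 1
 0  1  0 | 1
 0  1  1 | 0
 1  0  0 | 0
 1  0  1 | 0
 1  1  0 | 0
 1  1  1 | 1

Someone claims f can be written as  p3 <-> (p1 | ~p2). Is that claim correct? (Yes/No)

No

Evaluate p3 <-> (p1 | ~p2) on each row and compare to f:
  p1=0, p2=0, p3=0: formula gives 0, but f = 1 ✗
Since they disagree at (0,0,0), the expression is not a correct formula for f.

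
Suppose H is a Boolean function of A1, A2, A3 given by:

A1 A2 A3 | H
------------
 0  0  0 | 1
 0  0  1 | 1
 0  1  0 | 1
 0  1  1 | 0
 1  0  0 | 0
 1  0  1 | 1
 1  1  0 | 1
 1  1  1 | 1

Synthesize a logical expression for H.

H(A1, A2, A3) = (((A1' · A2) · A3) + ((A1 · A2') · A3'))'

H is 0 on only 2 rows — (0,1,1), (1,0,0). Writing each as a minterm (¬A1·A2·A3, A1·¬A2·¬A3) and OR-ing them characterizes exactly where H=0, so H is the negation of that disjunction.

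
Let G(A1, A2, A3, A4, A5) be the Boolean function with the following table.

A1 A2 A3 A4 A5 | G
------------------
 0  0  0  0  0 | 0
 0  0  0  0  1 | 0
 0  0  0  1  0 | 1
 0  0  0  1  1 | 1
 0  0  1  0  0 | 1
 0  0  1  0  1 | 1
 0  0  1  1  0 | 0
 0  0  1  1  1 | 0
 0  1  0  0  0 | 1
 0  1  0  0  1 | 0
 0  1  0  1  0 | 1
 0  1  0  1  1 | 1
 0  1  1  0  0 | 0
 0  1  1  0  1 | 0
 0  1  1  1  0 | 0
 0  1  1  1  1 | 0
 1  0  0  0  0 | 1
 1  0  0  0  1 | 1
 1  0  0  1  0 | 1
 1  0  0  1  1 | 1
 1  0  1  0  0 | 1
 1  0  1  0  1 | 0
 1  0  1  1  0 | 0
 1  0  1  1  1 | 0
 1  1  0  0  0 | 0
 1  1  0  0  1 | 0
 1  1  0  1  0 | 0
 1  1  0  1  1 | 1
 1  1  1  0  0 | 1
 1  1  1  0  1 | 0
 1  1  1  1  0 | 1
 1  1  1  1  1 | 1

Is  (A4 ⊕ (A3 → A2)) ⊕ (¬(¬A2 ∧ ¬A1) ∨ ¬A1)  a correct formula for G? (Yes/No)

Evaluate (A4 ⊕ (A3 → A2)) ⊕ (¬(¬A2 ∧ ¬A1) ∨ ¬A1) on each row and compare to G:
  A1=0, A2=0, A3=0, A4=0, A5=0: formula gives 0, G = 0 ✓
  A1=0, A2=0, A3=0, A4=0, A5=1: formula gives 0, G = 0 ✓
  A1=0, A2=0, A3=0, A4=1, A5=0: formula gives 1, G = 1 ✓
  A1=0, A2=0, A3=0, A4=1, A5=1: formula gives 1, G = 1 ✓
  …
  A1=0, A2=1, A3=0, A4=0, A5=0: formula gives 0, but G = 1 ✗
A single disagreement suffices: at (0,1,0,0,0) they differ, so the formula does not compute G.

No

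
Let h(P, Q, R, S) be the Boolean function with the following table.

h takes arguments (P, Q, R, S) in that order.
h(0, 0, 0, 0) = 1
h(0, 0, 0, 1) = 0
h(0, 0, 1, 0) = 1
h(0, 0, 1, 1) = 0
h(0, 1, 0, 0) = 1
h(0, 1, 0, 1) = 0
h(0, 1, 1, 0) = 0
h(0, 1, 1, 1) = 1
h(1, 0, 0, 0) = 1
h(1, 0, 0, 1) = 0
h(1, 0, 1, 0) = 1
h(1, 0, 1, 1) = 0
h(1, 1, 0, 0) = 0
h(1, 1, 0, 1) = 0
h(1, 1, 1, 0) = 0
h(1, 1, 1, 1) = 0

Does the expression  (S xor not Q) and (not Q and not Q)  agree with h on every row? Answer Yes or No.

No

Evaluate (S xor not Q) and (not Q and not Q) on each row and compare to h:
  P=0, Q=0, R=0, S=0: formula gives 1, h = 1 ✓
  P=0, Q=0, R=0, S=1: formula gives 0, h = 0 ✓
  P=0, Q=0, R=1, S=0: formula gives 1, h = 1 ✓
  P=0, Q=0, R=1, S=1: formula gives 0, h = 0 ✓
  P=0, Q=1, R=0, S=0: formula gives 0, but h = 1 ✗
A single disagreement suffices: at (0,1,0,0) they differ, so the formula does not compute h.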